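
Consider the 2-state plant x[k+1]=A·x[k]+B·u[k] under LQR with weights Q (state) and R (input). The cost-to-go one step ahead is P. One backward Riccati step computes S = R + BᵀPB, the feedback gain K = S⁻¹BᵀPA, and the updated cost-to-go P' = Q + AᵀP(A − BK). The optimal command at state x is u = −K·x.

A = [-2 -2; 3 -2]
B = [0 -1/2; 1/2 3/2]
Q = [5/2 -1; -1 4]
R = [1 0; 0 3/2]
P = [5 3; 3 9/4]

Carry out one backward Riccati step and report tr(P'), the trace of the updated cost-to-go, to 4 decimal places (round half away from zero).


37.6127

BᵀP = [1.5000 1.1250; 2.0000 1.8750]
S = R + BᵀPB = [1 0; 0 3/2] + [0.5625 0.9375; 0.9375 1.8125] = [1.5625 0.9375; 0.9375 3.3125]
BᵀPA = [0.3750 -5.2500; 1.6250 -7.7500]
K = S⁻¹·BᵀPA = [-0.0655 -2.3564; 0.5091 -1.6727]
A−BK = [-1.7455 -2.8364; 2.2691 1.6873]
AᵀP(A−BK) = [3.4473 4.1018; 4.1018 27.6655]
P' = Q + AᵀP(A−BK) = [5.9473 3.1018; 3.1018 31.6655]
tr(P') = 37.6127


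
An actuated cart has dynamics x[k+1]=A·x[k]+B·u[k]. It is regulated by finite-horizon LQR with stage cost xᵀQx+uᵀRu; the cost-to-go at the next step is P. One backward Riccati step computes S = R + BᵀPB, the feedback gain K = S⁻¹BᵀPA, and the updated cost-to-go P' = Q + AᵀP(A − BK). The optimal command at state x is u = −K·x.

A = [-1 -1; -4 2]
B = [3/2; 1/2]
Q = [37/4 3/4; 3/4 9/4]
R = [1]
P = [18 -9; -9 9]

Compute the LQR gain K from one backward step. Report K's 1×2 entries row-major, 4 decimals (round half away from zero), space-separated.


BᵀP = [22.5000 -9.0000]
S = R + BᵀPB = [1] + [29.2500] = [30.2500]
BᵀPA = [13.5000 -40.5000]
K = S⁻¹·BᵀPA = [0.4463 -1.3388]
A−BK = [-1.6694 1.0083; -4.2231 2.6694]
AᵀP(A−BK) = [83.9752 -53.9256; -53.9256 35.7769]
P' = Q + AᵀP(A−BK) = [93.2252 -53.1756; -53.1756 38.0269]
tr(P') = 131.2521

0.4463 -1.3388


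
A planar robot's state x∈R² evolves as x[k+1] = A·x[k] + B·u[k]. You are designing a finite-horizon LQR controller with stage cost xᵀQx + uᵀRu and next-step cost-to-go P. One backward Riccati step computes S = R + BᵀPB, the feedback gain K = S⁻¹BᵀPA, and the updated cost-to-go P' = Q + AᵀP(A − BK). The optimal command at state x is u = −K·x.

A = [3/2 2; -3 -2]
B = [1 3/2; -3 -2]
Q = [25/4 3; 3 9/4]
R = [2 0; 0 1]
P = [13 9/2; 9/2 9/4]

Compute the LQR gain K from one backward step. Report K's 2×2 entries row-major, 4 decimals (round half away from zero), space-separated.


0.4569 -0.2184 0.5948 1.4138

BᵀP = [-0.5000 -2.2500; 10.5000 2.2500]
S = R + BᵀPB = [2 0; 0 1] + [6.2500 3.7500; 3.7500 11.2500] = [8.2500 3.7500; 3.7500 12.2500]
BᵀPA = [6.0000 3.5000; 9.0000 16.5000]
K = S⁻¹·BᵀPA = [0.4569 -0.2184; 0.5948 1.4138]
A−BK = [0.1509 0.0977; -0.4397 0.1724]
AᵀP(A−BK) = [0.9052 0.5862; 0.5862 2.4368]
P' = Q + AᵀP(A−BK) = [7.1552 3.5862; 3.5862 4.6868]
tr(P') = 11.8420


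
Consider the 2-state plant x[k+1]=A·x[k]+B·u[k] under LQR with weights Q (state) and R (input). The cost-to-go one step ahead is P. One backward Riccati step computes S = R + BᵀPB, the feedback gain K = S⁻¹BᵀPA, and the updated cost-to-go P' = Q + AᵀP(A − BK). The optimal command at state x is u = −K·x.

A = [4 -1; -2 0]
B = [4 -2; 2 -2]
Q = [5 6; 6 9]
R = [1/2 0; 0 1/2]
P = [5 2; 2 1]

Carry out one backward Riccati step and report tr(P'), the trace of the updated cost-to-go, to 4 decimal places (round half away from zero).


16.3156

BᵀP = [24.0000 10.0000; -14.0000 -6.0000]
S = R + BᵀPB = [1/2 0; 0 1/2] + [116.0000 -68.0000; -68.0000 40.0000] = [116.5000 -68.0000; -68.0000 40.5000]
BᵀPA = [76.0000 -24.0000; -44.0000 14.0000]
K = S⁻¹·BᵀPA = [0.9125 -0.2122; 0.4456 -0.0106]
A−BK = [1.2414 -0.1724; -2.9337 0.4032]
AᵀP(A−BK) = [2.2599 -0.3395; -0.3395 0.0557]
P' = Q + AᵀP(A−BK) = [7.2599 5.6605; 5.6605 9.0557]
tr(P') = 16.3156


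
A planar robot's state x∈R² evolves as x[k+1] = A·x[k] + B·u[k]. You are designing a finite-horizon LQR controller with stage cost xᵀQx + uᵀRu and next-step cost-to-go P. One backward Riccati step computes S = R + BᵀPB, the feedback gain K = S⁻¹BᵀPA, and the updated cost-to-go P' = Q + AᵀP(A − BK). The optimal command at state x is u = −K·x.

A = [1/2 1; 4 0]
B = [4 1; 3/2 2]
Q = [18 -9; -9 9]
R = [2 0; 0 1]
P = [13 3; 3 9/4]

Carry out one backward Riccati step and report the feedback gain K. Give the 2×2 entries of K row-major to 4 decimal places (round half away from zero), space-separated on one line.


-0.2598 0.2722 1.7761 -0.1357

BᵀP = [56.5000 15.3750; 19.0000 7.5000]
S = R + BᵀPB = [2 0; 0 1] + [249.0625 87.2500; 87.2500 34.0000] = [251.0625 87.2500; 87.2500 35.0000]
BᵀPA = [89.7500 56.5000; 39.5000 19.0000]
K = S⁻¹·BᵀPA = [-0.2598 0.2722; 1.7761 -0.1357]
A−BK = [-0.2371 0.0469; 0.8374 -0.1369]
AᵀP(A−BK) = [4.4068 -0.5697; -0.5697 0.1988]
P' = Q + AᵀP(A−BK) = [22.4068 -9.5697; -9.5697 9.1988]
tr(P') = 31.6057


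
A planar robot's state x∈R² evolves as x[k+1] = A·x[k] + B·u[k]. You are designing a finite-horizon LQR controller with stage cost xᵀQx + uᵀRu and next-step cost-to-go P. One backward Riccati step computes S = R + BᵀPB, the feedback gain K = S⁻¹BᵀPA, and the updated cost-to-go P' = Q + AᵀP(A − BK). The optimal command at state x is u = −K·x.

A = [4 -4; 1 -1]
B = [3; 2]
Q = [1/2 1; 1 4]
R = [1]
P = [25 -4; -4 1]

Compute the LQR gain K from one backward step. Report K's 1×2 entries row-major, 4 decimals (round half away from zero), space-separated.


1.4176 -1.4176

BᵀP = [67.0000 -10.0000]
S = R + BᵀPB = [1] + [181.0000] = [182.0000]
BᵀPA = [258.0000 -258.0000]
K = S⁻¹·BᵀPA = [1.4176 -1.4176]
A−BK = [-0.2527 0.2527; -1.8352 1.8352]
AᵀP(A−BK) = [3.2637 -3.2637; -3.2637 3.2637]
P' = Q + AᵀP(A−BK) = [3.7637 -2.2637; -2.2637 7.2637]
tr(P') = 11.0275


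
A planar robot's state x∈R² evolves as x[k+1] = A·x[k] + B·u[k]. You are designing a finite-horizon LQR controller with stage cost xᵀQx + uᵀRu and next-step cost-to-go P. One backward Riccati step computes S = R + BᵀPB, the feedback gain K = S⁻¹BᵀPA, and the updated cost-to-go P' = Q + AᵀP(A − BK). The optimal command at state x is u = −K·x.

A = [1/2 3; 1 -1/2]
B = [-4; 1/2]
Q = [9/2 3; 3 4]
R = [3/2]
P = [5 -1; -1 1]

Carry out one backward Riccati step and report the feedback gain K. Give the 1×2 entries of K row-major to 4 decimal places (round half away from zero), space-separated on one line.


-0.0671 -0.7434

BᵀP = [-20.5000 4.5000]
S = R + BᵀPB = [3/2] + [84.2500] = [85.7500]
BᵀPA = [-5.7500 -63.7500]
K = S⁻¹·BᵀPA = [-0.0671 -0.7434]
A−BK = [0.2318 0.0262; 1.0335 -0.1283]
AᵀP(A−BK) = [0.8644 -0.0248; -0.0248 0.8557]
P' = Q + AᵀP(A−BK) = [5.3644 2.9752; 2.9752 4.8557]
tr(P') = 10.2201


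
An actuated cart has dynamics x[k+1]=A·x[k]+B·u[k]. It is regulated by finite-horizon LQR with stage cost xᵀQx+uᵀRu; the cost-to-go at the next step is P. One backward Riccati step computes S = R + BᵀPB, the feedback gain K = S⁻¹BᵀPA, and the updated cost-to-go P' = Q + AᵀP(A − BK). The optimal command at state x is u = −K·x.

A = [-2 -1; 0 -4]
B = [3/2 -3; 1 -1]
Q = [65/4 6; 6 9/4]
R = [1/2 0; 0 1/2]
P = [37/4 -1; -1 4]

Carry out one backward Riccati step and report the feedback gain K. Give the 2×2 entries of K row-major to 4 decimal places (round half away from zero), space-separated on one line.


BᵀP = [12.8750 2.5000; -26.7500 -1.0000]
S = R + BᵀPB = [1/2 0; 0 1/2] + [21.8125 -41.1250; -41.1250 81.2500] = [22.3125 -41.1250; -41.1250 81.7500]
BᵀPA = [-25.7500 -22.8750; 53.5000 30.7500]
K = S⁻¹·BᵀPA = [0.7164 -4.5597; 1.0148 -1.9176]
A−BK = [-0.0301 0.0866; 0.2984 -1.3580]
AᵀP(A−BK) = [1.1542 -4.3182; -4.3182 19.9148]
P' = Q + AᵀP(A−BK) = [17.4042 1.6818; 1.6818 22.1648]
tr(P') = 39.5690

0.7164 -4.5597 1.0148 -1.9176


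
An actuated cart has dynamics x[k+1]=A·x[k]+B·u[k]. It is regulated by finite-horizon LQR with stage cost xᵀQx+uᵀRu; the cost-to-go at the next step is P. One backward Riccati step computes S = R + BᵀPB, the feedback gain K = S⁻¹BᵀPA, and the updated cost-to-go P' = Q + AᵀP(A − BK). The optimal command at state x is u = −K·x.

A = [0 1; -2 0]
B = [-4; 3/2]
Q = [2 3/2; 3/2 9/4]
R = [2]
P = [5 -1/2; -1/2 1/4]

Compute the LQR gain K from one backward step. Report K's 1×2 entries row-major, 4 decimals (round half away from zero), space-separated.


BᵀP = [-20.7500 2.3750]
S = R + BᵀPB = [2] + [86.5625] = [88.5625]
BᵀPA = [-4.7500 -20.7500]
K = S⁻¹·BᵀPA = [-0.0536 -0.2343]
A−BK = [-0.2145 0.0628; -1.9195 0.3514]
AᵀP(A−BK) = [0.7452 -0.1129; -0.1129 0.1383]
P' = Q + AᵀP(A−BK) = [2.7452 1.3871; 1.3871 2.3883]
tr(P') = 5.1336

-0.0536 -0.2343


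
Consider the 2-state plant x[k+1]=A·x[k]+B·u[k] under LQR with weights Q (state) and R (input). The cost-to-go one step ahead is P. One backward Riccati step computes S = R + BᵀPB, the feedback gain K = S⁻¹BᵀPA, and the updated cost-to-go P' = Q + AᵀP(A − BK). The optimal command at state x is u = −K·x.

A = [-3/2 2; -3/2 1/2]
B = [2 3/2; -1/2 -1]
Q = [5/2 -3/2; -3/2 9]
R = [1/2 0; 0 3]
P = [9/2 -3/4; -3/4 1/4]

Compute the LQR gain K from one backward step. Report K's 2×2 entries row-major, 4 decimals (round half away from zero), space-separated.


BᵀP = [9.3750 -1.6250; 7.5000 -1.3750]
S = R + BᵀPB = [1/2 0; 0 3] + [19.5625 15.6875; 15.6875 12.6250] = [20.0625 15.6875; 15.6875 15.6250]
BᵀPA = [-11.6250 17.9375; -9.1875 14.3125]
K = S⁻¹·BᵀPA = [-0.5567 0.8274; -0.0290 0.0853]
A−BK = [-0.3430 0.2173; -1.8074 0.9990]
AᵀP(A−BK) = [0.5737 -0.4730; -0.4730 0.5005]
P' = Q + AᵀP(A−BK) = [3.0737 -1.9730; -1.9730 9.5005]
tr(P') = 12.5741

-0.5567 0.8274 -0.0290 0.0853


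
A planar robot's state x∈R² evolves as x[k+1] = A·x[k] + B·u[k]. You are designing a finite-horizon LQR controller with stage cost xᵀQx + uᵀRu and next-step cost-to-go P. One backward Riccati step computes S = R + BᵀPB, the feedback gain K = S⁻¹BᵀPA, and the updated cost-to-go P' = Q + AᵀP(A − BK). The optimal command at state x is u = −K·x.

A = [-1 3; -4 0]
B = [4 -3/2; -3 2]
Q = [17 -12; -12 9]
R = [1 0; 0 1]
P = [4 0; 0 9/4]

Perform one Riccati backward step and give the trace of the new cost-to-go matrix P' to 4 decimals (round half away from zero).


49.2037

BᵀP = [16.0000 -6.7500; -6.0000 4.5000]
S = R + BᵀPB = [1 0; 0 1] + [84.2500 -37.5000; -37.5000 18.0000] = [85.2500 -37.5000; -37.5000 19.0000]
BᵀPA = [11.0000 48.0000; -12.0000 -18.0000]
K = S⁻¹·BᵀPA = [-1.1288 1.1101; -2.8595 1.2436]
A−BK = [-0.7740 0.4251; -1.6674 0.8431]
AᵀP(A−BK) = [18.1030 -9.2881; -9.2881 5.1007]
P' = Q + AᵀP(A−BK) = [35.1030 -21.2881; -21.2881 14.1007]
tr(P') = 49.2037


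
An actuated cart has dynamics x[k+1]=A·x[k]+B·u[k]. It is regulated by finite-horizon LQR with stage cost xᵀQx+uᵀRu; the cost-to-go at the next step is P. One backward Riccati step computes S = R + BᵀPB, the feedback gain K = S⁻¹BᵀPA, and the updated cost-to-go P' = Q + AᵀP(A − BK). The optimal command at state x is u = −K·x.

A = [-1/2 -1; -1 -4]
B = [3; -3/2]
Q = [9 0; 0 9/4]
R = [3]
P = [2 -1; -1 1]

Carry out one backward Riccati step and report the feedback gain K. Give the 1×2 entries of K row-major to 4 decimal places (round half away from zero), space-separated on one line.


0.0233 0.3256

BᵀP = [7.5000 -4.5000]
S = R + BᵀPB = [3] + [29.2500] = [32.2500]
BᵀPA = [0.7500 10.5000]
K = S⁻¹·BᵀPA = [0.0233 0.3256]
A−BK = [-0.5698 -1.9767; -0.9651 -3.5116]
AᵀP(A−BK) = [0.4826 1.7558; 1.7558 6.5814]
P' = Q + AᵀP(A−BK) = [9.4826 1.7558; 1.7558 8.8314]
tr(P') = 18.3140


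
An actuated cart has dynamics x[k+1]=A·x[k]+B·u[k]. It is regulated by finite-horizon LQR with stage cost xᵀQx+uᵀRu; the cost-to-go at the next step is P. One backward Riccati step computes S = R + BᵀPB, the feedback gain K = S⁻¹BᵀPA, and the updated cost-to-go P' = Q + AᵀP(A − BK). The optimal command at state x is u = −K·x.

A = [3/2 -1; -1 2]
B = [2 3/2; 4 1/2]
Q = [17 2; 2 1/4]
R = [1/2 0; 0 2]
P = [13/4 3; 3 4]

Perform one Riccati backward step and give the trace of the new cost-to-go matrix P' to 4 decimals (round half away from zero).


BᵀP = [18.5000 22.0000; 6.3750 6.5000]
S = R + BᵀPB = [1/2 0; 0 2] + [125.0000 38.7500; 38.7500 12.8125] = [125.5000 38.7500; 38.7500 14.8125]
BᵀPA = [5.7500 25.5000; 3.0625 6.6250]
K = S⁻¹·BᵀPA = [-0.0937 0.3386; 0.4520 -0.4384]
A−BK = [1.0095 -1.0195; -0.8511 0.8650]
AᵀP(A−BK) = [1.4673 -1.4791; -1.4791 1.5214]
P' = Q + AᵀP(A−BK) = [18.4673 0.5209; 0.5209 1.7714]
tr(P') = 20.2387

20.2387


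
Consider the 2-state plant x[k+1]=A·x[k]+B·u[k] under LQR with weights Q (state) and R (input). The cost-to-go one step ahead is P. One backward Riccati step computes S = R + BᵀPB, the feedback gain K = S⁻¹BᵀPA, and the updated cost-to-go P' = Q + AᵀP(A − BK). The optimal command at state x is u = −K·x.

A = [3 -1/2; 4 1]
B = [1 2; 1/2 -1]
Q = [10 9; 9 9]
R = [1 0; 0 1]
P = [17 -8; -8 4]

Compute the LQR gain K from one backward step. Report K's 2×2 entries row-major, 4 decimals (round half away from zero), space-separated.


0.7863 -0.0038 0.1985 -0.3893

BᵀP = [13.0000 -6.0000; 42.0000 -20.0000]
S = R + BᵀPB = [1 0; 0 1] + [10.0000 32.0000; 32.0000 104.0000] = [11.0000 32.0000; 32.0000 105.0000]
BᵀPA = [15.0000 -12.5000; 46.0000 -41.0000]
K = S⁻¹·BᵀPA = [0.7863 -0.0038; 0.1985 -0.3893]
A−BK = [1.8168 0.2824; 3.8053 0.6126]
AᵀP(A−BK) = [4.0763 0.4656; 0.4656 0.2405]
P' = Q + AᵀP(A−BK) = [14.0763 9.4656; 9.4656 9.2405]
tr(P') = 23.3168


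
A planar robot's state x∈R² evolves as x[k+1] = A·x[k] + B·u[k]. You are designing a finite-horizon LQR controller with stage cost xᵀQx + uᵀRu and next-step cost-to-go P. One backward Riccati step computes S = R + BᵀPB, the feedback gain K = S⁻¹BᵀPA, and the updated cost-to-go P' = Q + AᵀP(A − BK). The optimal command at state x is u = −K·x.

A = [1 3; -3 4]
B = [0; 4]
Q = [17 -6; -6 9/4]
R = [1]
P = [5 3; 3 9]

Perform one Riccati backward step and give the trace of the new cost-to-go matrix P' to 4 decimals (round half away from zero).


BᵀP = [12.0000 36.0000]
S = R + BᵀPB = [1] + [144.0000] = [145.0000]
BᵀPA = [-96.0000 180.0000]
K = S⁻¹·BᵀPA = [-0.6621 1.2414]
A−BK = [1.0000 3.0000; -0.3517 -0.9655]
AᵀP(A−BK) = [4.4414 11.1724; 11.1724 37.5517]
P' = Q + AᵀP(A−BK) = [21.4414 5.1724; 5.1724 39.8017]
tr(P') = 61.2431

61.2431


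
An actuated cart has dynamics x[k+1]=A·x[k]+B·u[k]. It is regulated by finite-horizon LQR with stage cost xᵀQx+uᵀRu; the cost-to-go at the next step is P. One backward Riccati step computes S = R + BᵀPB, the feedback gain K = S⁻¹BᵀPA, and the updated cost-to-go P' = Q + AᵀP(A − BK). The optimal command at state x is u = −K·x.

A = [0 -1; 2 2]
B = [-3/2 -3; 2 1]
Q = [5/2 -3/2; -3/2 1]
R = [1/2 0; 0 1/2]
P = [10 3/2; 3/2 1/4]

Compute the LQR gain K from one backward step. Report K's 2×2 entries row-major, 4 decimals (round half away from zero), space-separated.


0.0940 0.1857 -0.1434 0.1669

BᵀP = [-12.0000 -1.7500; -28.5000 -4.2500]
S = R + BᵀPB = [1/2 0; 0 1/2] + [14.5000 34.2500; 34.2500 81.2500] = [15.0000 34.2500; 34.2500 81.7500]
BᵀPA = [-3.5000 8.5000; -8.5000 20.0000]
K = S⁻¹·BᵀPA = [0.0940 0.1857; -0.1434 0.1669]
A−BK = [-0.2891 -0.2209; 1.9553 1.4618]
AᵀP(A−BK) = [0.1105 0.0682; 0.0682 0.0846]
P' = Q + AᵀP(A−BK) = [2.6105 -1.4318; -1.4318 1.0846]
tr(P') = 3.6951


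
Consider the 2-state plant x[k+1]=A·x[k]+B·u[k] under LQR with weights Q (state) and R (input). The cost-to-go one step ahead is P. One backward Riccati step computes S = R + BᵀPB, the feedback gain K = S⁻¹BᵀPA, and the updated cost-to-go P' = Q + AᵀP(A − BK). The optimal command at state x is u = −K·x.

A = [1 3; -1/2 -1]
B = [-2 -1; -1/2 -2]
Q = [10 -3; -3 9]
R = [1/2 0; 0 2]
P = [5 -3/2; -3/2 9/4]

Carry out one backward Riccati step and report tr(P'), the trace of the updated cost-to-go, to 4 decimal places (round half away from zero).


BᵀP = [-9.2500 1.8750; -2.0000 -3.0000]
S = R + BᵀPB = [1/2 0; 0 2] + [17.5625 5.5000; 5.5000 8.0000] = [18.0625 5.5000; 5.5000 10.0000]
BᵀPA = [-10.1875 -29.6250; -0.5000 -3.0000]
K = S⁻¹·BᵀPA = [-0.6592 -1.8603; 0.3126 0.7232]
A−BK = [-0.0058 0.0025; -0.2045 -0.4838]
AᵀP(A−BK) = [0.5033 1.2843; 1.2843 3.3067]
P' = Q + AᵀP(A−BK) = [10.5033 -1.7157; -1.7157 12.3067]
tr(P') = 22.8101

22.8101


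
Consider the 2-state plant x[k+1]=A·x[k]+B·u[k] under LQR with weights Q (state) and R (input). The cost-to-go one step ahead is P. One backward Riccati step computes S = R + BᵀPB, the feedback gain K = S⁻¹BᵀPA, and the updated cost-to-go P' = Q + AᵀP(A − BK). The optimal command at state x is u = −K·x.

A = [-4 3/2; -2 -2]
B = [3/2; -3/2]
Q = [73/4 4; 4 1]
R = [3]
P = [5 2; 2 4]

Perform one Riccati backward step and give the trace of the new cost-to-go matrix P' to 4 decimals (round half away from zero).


BᵀP = [4.5000 -3.0000]
S = R + BᵀPB = [3] + [11.2500] = [14.2500]
BᵀPA = [-12.0000 12.7500]
K = S⁻¹·BᵀPA = [-0.8421 0.8947]
A−BK = [-2.7368 0.1579; -3.2632 -0.6579]
AᵀP(A−BK) = [117.8947 6.7368; 6.7368 3.8421]
P' = Q + AᵀP(A−BK) = [136.1447 10.7368; 10.7368 4.8421]
tr(P') = 140.9868

140.9868


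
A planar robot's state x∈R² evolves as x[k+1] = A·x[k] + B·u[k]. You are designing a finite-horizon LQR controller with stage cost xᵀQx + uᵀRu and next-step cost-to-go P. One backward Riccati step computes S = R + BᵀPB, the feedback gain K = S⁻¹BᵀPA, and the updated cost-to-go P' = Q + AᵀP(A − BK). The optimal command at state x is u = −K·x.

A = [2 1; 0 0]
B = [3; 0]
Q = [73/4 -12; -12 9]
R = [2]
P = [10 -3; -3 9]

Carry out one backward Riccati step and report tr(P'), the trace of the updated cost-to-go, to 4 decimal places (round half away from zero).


BᵀP = [30.0000 -9.0000]
S = R + BᵀPB = [2] + [90.0000] = [92.0000]
BᵀPA = [60.0000 30.0000]
K = S⁻¹·BᵀPA = [0.6522 0.3261]
A−BK = [0.0435 0.0217; 0.0000 0.0000]
AᵀP(A−BK) = [0.8696 0.4348; 0.4348 0.2174]
P' = Q + AᵀP(A−BK) = [19.1196 -11.5652; -11.5652 9.2174]
tr(P') = 28.3370

28.3370


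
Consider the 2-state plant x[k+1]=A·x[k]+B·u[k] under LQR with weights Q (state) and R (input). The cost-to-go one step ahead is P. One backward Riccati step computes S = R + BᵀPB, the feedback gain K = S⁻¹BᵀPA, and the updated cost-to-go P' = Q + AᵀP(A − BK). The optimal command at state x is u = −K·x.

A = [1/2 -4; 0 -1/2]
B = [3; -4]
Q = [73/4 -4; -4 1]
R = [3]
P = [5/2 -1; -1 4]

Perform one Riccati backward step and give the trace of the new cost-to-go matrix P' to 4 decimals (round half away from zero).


44.8458

BᵀP = [11.5000 -19.0000]
S = R + BᵀPB = [3] + [110.5000] = [113.5000]
BᵀPA = [5.7500 -36.5000]
K = S⁻¹·BᵀPA = [0.0507 -0.3216]
A−BK = [0.3480 -3.0352; 0.2026 -1.7863]
AᵀP(A−BK) = [0.3337 -2.9009; -2.9009 25.2621]
P' = Q + AᵀP(A−BK) = [18.5837 -6.9009; -6.9009 26.2621]
tr(P') = 44.8458


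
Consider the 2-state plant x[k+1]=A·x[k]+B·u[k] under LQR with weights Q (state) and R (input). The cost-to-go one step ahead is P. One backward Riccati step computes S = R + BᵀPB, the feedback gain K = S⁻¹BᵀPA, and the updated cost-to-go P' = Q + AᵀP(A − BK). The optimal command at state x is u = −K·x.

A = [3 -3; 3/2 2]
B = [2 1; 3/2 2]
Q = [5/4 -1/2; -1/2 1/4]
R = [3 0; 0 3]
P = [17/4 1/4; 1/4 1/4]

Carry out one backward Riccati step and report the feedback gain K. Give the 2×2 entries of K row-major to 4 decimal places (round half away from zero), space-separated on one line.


1.0425 -1.0377 0.4647 -0.1864

BᵀP = [8.8750 0.8750; 4.7500 0.7500]
S = R + BᵀPB = [3 0; 0 3] + [19.0625 10.6250; 10.6250 6.2500] = [22.0625 10.6250; 10.6250 9.2500]
BᵀPA = [27.9375 -24.8750; 15.3750 -12.7500]
K = S⁻¹·BᵀPA = [1.0425 -1.0377; 0.4647 -0.1864]
A−BK = [0.4503 -0.7382; -0.9931 3.9294]
AᵀP(A−BK) = [4.7930 -5.2680; -5.2680 8.0603]
P' = Q + AᵀP(A−BK) = [6.0430 -5.7680; -5.7680 8.3103]
tr(P') = 14.3533


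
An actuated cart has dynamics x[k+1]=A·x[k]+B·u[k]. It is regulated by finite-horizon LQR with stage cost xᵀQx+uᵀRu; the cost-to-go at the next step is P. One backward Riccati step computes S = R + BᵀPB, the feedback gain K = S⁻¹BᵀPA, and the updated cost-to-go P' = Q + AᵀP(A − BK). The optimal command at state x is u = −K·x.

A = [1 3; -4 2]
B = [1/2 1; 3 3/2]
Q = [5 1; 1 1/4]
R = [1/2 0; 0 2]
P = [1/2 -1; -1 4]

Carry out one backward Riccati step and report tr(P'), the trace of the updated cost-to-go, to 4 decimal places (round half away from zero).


BᵀP = [-2.7500 11.5000; -1.0000 5.0000]
S = R + BᵀPB = [1/2 0; 0 2] + [33.1250 14.5000; 14.5000 6.5000] = [33.6250 14.5000; 14.5000 8.5000]
BᵀPA = [-48.7500 14.7500; -21.0000 7.0000]
K = S⁻¹·BᵀPA = [-1.4541 0.3160; 0.0099 0.2845]
A−BK = [1.7171 2.5575; 0.3474 0.6253]
AᵀP(A−BK) = [1.8213 0.8784; 0.8784 1.8478]
P' = Q + AᵀP(A−BK) = [6.8213 1.8784; 1.8784 2.0978]
tr(P') = 8.9191

8.9191


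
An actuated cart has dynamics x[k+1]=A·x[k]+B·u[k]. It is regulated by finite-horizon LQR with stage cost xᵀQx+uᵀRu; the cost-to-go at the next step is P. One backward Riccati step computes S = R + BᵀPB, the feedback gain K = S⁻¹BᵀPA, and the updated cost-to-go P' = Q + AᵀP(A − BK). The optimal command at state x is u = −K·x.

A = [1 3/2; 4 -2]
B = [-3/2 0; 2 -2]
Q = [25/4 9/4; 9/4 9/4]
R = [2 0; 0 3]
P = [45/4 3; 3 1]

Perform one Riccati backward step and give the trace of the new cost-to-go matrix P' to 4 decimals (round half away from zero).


BᵀP = [-10.8750 -2.5000; -6.0000 -2.0000]
S = R + BᵀPB = [2 0; 0 3] + [11.3125 5.0000; 5.0000 4.0000] = [13.3125 5.0000; 5.0000 7.0000]
BᵀPA = [-20.8750 -11.3125; -14.0000 -5.0000]
K = S⁻¹·BᵀPA = [-1.1164 -0.7947; -1.2026 -0.1467]
A−BK = [-0.6746 0.3080; 3.8277 -0.7039]
AᵀP(A−BK) = [11.1091 2.2328; 2.2328 1.5894]
P' = Q + AᵀP(A−BK) = [17.3591 4.4828; 4.4828 3.8394]
tr(P') = 21.1984

21.1984


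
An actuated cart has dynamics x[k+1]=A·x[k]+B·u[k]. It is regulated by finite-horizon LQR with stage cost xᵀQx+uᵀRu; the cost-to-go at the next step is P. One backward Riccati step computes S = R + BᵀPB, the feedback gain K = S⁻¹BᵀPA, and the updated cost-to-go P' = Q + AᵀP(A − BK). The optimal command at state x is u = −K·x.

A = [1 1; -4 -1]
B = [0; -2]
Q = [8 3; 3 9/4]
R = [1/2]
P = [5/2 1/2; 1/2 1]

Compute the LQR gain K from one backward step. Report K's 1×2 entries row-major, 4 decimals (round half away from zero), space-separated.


1.5556 0.2222

BᵀP = [-1.0000 -2.0000]
S = R + BᵀPB = [1/2] + [4.0000] = [4.5000]
BᵀPA = [7.0000 1.0000]
K = S⁻¹·BᵀPA = [1.5556 0.2222]
A−BK = [1.0000 1.0000; -0.8889 -0.5556]
AᵀP(A−BK) = [3.6111 2.4444; 2.4444 2.2778]
P' = Q + AᵀP(A−BK) = [11.6111 5.4444; 5.4444 4.5278]
tr(P') = 16.1389


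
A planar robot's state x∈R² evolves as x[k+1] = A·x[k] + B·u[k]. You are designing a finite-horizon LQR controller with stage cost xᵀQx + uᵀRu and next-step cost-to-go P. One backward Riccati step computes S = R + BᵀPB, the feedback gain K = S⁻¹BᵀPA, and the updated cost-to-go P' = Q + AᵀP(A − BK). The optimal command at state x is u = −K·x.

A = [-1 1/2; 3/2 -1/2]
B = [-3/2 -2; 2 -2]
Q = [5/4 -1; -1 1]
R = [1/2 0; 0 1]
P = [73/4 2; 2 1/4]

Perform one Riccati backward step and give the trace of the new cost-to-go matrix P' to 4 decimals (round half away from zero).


BᵀP = [-23.3750 -2.5000; -40.5000 -4.5000]
S = R + BᵀPB = [1/2 0; 0 1] + [30.0625 51.7500; 51.7500 90.0000] = [30.5625 51.7500; 51.7500 91.0000]
BᵀPA = [19.6250 -10.4375; 33.7500 -18.0000]
K = S⁻¹·BᵀPA = [0.3812 -0.1776; 0.1541 -0.0968]
A−BK = [-0.1200 0.0400; 1.0458 -0.3385]
AᵀP(A−BK) = [0.1306 -0.0600; -0.0600 0.0288]
P' = Q + AᵀP(A−BK) = [1.3806 -1.0600; -1.0600 1.0288]
tr(P') = 2.4095

2.4095


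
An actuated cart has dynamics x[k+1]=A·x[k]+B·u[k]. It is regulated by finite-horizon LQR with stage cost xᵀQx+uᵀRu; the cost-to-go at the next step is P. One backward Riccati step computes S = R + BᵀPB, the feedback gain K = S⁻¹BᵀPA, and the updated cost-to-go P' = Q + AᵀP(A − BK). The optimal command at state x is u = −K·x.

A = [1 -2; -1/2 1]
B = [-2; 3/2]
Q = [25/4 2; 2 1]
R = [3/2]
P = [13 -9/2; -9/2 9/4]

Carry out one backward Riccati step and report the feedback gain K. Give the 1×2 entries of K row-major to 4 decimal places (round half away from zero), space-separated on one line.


BᵀP = [-32.7500 12.3750]
S = R + BᵀPB = [3/2] + [84.0625] = [85.5625]
BᵀPA = [-38.9375 77.8750]
K = S⁻¹·BᵀPA = [-0.4551 0.9102]
A−BK = [0.0898 -0.1797; 0.1826 -0.3652]
AᵀP(A−BK) = [0.3430 -0.6859; -0.6859 1.3718]
P' = Q + AᵀP(A−BK) = [6.5930 1.3141; 1.3141 2.3718]
tr(P') = 8.9648

-0.4551 0.9102


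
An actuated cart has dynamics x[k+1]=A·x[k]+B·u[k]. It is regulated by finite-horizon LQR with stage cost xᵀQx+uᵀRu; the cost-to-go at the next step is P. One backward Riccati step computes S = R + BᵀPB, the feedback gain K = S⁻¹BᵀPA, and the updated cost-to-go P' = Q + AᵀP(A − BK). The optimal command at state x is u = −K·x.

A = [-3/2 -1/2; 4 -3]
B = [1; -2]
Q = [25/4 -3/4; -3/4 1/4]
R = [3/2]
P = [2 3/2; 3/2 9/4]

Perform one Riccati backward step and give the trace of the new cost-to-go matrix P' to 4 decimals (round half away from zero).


BᵀP = [-1.0000 -3.0000]
S = R + BᵀPB = [3/2] + [5.0000] = [6.5000]
BᵀPA = [-10.5000 9.5000]
K = S⁻¹·BᵀPA = [-1.6154 1.4615]
A−BK = [0.1154 -1.9615; 0.7692 -0.0769]
AᵀP(A−BK) = [5.5385 -6.4038; -6.4038 11.3654]
P' = Q + AᵀP(A−BK) = [11.7885 -7.1538; -7.1538 11.6154]
tr(P') = 23.4038

23.4038


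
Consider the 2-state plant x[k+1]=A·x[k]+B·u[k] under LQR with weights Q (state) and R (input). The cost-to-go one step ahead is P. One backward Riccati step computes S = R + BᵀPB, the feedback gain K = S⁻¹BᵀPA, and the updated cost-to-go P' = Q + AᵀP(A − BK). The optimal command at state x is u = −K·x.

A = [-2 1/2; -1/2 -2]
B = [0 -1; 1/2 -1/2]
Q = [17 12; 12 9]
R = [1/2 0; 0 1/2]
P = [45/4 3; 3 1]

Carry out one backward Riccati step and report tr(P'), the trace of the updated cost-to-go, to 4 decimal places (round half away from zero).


BᵀP = [1.5000 0.5000; -12.7500 -3.5000]
S = R + BᵀPB = [1/2 0; 0 1/2] + [0.2500 -1.7500; -1.7500 14.5000] = [0.7500 -1.7500; -1.7500 15.0000]
BᵀPA = [-3.2500 -0.2500; 27.2500 0.6250]
K = S⁻¹·BᵀPA = [-0.1298 -0.3244; 1.8015 0.0038]
A−BK = [-0.1985 0.5038; 0.4656 -1.8359]
AᵀP(A−BK) = [1.7366 -0.1584; -0.1584 0.7290]
P' = Q + AᵀP(A−BK) = [18.7366 11.8416; 11.8416 9.7290]
tr(P') = 28.4656

28.4656


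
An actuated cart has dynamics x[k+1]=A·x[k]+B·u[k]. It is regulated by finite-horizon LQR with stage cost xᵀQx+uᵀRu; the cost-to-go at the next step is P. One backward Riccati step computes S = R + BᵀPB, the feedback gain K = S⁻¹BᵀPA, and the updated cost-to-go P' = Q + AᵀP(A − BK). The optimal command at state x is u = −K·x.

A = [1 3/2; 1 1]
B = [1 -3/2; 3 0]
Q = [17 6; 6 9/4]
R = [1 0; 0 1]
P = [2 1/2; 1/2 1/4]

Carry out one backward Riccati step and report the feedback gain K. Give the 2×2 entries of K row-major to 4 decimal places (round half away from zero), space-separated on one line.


0.3614 0.4596 -0.3368 -0.5158

BᵀP = [3.5000 1.2500; -3.0000 -0.7500]
S = R + BᵀPB = [1 0; 0 1] + [7.2500 -5.2500; -5.2500 4.5000] = [8.2500 -5.2500; -5.2500 5.5000]
BᵀPA = [4.7500 6.5000; -3.7500 -5.2500]
K = S⁻¹·BᵀPA = [0.3614 0.4596; -0.3368 -0.5158]
A−BK = [0.1333 0.2667; -0.0842 -0.3789]
AᵀP(A−BK) = [0.2702 0.3825; 0.3825 0.5544]
P' = Q + AᵀP(A−BK) = [17.2702 6.3825; 6.3825 2.8044]
tr(P') = 20.0746


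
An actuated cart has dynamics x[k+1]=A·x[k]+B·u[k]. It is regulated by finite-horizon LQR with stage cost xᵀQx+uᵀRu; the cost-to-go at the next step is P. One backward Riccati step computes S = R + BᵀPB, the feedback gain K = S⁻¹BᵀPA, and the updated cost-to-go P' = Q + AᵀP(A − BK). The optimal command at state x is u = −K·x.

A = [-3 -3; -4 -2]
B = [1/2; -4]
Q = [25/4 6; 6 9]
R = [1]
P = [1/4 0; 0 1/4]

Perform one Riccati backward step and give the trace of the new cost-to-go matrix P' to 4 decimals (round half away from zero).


BᵀP = [0.1250 -1.0000]
S = R + BᵀPB = [1] + [4.0625] = [5.0625]
BᵀPA = [3.6250 1.6250]
K = S⁻¹·BᵀPA = [0.7160 0.3210]
A−BK = [-3.3580 -3.1605; -1.1358 -0.7160]
AᵀP(A−BK) = [3.6543 3.0864; 3.0864 2.7284]
P' = Q + AᵀP(A−BK) = [9.9043 9.0864; 9.0864 11.7284]
tr(P') = 21.6327

21.6327


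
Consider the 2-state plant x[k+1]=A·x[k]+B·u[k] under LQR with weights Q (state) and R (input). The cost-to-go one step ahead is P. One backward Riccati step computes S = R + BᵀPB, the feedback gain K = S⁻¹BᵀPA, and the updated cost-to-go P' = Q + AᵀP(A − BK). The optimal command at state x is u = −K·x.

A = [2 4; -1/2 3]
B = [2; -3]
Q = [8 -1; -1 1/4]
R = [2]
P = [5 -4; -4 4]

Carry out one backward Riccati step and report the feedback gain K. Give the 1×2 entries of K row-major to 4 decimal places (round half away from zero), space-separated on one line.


BᵀP = [22.0000 -20.0000]
S = R + BᵀPB = [2] + [104.0000] = [106.0000]
BᵀPA = [54.0000 28.0000]
K = S⁻¹·BᵀPA = [0.5094 0.2642]
A−BK = [0.9811 3.4717; 1.0283 3.7925]
AᵀP(A−BK) = [1.4906 3.7358; 3.7358 12.6038]
P' = Q + AᵀP(A−BK) = [9.4906 2.7358; 2.7358 12.8538]
tr(P') = 22.3443

0.5094 0.2642


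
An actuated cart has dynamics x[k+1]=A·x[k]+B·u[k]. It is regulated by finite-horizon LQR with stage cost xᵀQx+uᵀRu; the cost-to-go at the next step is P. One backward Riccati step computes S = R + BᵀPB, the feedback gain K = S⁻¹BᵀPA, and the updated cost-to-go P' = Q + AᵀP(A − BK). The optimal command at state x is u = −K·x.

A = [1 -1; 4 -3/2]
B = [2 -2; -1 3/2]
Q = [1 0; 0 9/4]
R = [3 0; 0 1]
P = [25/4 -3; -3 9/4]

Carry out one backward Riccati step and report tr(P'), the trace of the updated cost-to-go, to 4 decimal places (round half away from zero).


BᵀP = [15.5000 -8.2500; -17.0000 9.3750]
S = R + BᵀPB = [3 0; 0 1] + [39.2500 -43.3750; -43.3750 48.0625] = [42.2500 -43.3750; -43.3750 49.0625]
BᵀPA = [-17.5000 -3.1250; 20.5000 2.9375]
K = S⁻¹·BᵀPA = [0.1598 -0.1353; 0.5591 -0.0597]
A−BK = [1.7986 -0.8489; 3.3211 -1.5457]
AᵀP(A−BK) = [9.5848 -4.3930; -4.3930 2.0652]
P' = Q + AᵀP(A−BK) = [10.5848 -4.3930; -4.3930 4.3152]
tr(P') = 14.9000

14.9000


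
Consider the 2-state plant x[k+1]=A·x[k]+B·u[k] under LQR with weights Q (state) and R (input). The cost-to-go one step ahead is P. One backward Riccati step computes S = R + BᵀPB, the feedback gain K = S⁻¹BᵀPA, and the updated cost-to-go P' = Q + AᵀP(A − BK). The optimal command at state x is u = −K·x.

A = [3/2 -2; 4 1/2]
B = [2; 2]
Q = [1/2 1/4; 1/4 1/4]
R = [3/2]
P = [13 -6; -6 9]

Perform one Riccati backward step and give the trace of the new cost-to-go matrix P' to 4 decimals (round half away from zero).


104.3946

BᵀP = [14.0000 6.0000]
S = R + BᵀPB = [3/2] + [40.0000] = [41.5000]
BᵀPA = [45.0000 -25.0000]
K = S⁻¹·BᵀPA = [1.0843 -0.6024]
A−BK = [-0.6687 -0.7952; 1.8313 1.7048]
AᵀP(A−BK) = [52.4548 49.6084; 49.6084 51.1898]
P' = Q + AᵀP(A−BK) = [52.9548 49.8584; 49.8584 51.4398]
tr(P') = 104.3946


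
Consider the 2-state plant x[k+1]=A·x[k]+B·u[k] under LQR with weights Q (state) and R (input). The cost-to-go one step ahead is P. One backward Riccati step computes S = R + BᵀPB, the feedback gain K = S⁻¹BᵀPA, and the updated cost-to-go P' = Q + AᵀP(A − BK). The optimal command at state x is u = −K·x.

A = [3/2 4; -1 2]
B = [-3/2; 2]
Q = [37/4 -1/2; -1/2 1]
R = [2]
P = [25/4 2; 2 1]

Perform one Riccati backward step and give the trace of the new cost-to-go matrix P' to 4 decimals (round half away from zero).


80.6298

BᵀP = [-5.3750 -1.0000]
S = R + BᵀPB = [2] + [6.0625] = [8.0625]
BᵀPA = [-7.0625 -23.5000]
K = S⁻¹·BᵀPA = [-0.8760 -2.9147]
A−BK = [0.1860 -0.3721; 0.7519 7.8295]
AᵀP(A−BK) = [2.8760 12.9147; 12.9147 67.5039]
P' = Q + AᵀP(A−BK) = [12.1260 12.4147; 12.4147 68.5039]
tr(P') = 80.6298


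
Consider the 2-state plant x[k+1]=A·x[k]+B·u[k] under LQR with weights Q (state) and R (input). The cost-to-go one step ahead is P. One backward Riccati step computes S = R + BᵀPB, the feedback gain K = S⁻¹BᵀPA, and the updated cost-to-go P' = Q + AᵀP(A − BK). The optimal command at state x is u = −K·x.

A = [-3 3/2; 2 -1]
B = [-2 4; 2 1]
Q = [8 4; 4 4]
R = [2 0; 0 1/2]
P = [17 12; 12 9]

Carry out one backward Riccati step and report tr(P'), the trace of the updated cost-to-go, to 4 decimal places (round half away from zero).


BᵀP = [-10.0000 -6.0000; 80.0000 57.0000]
S = R + BᵀPB = [2 0; 0 1/2] + [8.0000 -46.0000; -46.0000 377.0000] = [10.0000 -46.0000; -46.0000 377.5000]
BᵀPA = [18.0000 -9.0000; -126.0000 63.0000]
K = S⁻¹·BᵀPA = [0.6022 -0.3011; -0.2604 0.1302]
A−BK = [-0.7541 0.3770; 1.0561 -0.5280]
AᵀP(A−BK) = [1.3508 -0.6754; -0.6754 0.3377]
P' = Q + AᵀP(A−BK) = [9.3508 3.3246; 3.3246 4.3377]
tr(P') = 13.6885

13.6885


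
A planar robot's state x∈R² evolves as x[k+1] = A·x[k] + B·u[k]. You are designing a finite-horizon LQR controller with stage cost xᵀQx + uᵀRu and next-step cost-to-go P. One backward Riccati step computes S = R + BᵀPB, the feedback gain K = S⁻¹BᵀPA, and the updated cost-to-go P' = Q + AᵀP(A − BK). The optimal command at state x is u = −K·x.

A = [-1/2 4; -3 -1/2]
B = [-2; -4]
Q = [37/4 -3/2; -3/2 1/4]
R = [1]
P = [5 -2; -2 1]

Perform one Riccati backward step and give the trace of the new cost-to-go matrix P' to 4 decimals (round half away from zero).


BᵀP = [-2.0000 0.0000]
S = R + BᵀPB = [1] + [4.0000] = [5.0000]
BᵀPA = [1.0000 -8.0000]
K = S⁻¹·BᵀPA = [0.2000 -1.6000]
A−BK = [-0.1000 0.8000; -2.2000 -6.9000]
AᵀP(A−BK) = [4.0500 16.6000; 16.6000 75.4500]
P' = Q + AᵀP(A−BK) = [13.3000 15.1000; 15.1000 75.7000]
tr(P') = 89.0000

89.0000


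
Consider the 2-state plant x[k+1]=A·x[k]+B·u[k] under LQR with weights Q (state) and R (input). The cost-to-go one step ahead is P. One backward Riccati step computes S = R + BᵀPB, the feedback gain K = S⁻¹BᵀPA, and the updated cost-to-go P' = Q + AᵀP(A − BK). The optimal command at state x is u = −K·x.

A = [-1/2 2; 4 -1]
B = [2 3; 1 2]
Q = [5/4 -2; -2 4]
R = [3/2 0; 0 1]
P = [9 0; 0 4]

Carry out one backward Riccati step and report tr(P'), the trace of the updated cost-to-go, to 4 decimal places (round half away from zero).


BᵀP = [18.0000 4.0000; 27.0000 8.0000]
S = R + BᵀPB = [3/2 0; 0 1] + [40.0000 62.0000; 62.0000 97.0000] = [41.5000 62.0000; 62.0000 98.0000]
BᵀPA = [7.0000 32.0000; 18.5000 46.0000]
K = S⁻¹·BᵀPA = [-2.0673 1.2735; 1.4966 -0.3363]
A−BK = [-0.8554 0.4619; 3.0740 -1.6009]
AᵀP(A−BK) = [53.0331 -27.6928; -27.6928 14.7175]
P' = Q + AᵀP(A−BK) = [54.2831 -29.6928; -29.6928 18.7175]
tr(P') = 73.0006

73.0006


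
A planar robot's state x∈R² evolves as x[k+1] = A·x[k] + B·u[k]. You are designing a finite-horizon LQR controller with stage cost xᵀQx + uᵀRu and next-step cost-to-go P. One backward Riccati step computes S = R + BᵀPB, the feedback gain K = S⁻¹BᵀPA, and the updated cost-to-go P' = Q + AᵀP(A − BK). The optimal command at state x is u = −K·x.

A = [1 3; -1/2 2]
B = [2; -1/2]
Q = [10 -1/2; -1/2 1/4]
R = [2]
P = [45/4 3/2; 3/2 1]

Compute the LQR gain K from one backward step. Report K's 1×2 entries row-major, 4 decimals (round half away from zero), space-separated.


BᵀP = [21.7500 2.5000]
S = R + BᵀPB = [2] + [42.2500] = [44.2500]
BᵀPA = [20.5000 70.2500]
K = S⁻¹·BᵀPA = [0.4633 1.5876]
A−BK = [0.0734 -0.1751; -0.2684 2.7938]
AᵀP(A−BK) = [0.5028 0.9548; 0.9548 11.7232]
P' = Q + AᵀP(A−BK) = [10.5028 0.4548; 0.4548 11.9732]
tr(P') = 22.4760

0.4633 1.5876


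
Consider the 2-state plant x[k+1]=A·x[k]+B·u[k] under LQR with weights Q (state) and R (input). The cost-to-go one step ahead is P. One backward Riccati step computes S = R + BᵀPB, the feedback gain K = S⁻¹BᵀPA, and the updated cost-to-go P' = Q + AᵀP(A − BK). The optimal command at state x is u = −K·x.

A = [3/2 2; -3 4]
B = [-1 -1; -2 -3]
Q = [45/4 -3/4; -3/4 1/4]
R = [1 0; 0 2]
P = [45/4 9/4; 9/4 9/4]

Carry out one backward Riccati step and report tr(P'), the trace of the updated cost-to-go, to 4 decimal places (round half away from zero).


35.0601

BᵀP = [-15.7500 -6.7500; -18.0000 -9.0000]
S = R + BᵀPB = [1 0; 0 2] + [29.2500 36.0000; 36.0000 45.0000] = [30.2500 36.0000; 36.0000 47.0000]
BᵀPA = [-3.3750 -58.5000; 0.0000 -72.0000]
K = S⁻¹·BᵀPA = [-1.2614 -1.2525; 0.9662 -0.5726]
A−BK = [1.2048 0.1750; -2.6243 -0.2227]
AᵀP(A−BK) = [21.0552 2.5229; 2.5229 2.5050]
P' = Q + AᵀP(A−BK) = [32.3052 1.7729; 1.7729 2.7550]
tr(P') = 35.0601


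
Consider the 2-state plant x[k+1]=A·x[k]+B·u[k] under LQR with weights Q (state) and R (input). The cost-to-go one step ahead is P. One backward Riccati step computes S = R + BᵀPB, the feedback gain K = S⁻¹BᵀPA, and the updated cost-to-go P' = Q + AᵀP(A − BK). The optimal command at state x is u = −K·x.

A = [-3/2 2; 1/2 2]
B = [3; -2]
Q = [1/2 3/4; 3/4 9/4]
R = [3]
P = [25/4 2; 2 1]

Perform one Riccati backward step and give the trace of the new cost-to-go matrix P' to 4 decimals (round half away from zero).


12.9156

BᵀP = [14.7500 4.0000]
S = R + BᵀPB = [3] + [36.2500] = [39.2500]
BᵀPA = [-20.1250 37.5000]
K = S⁻¹·BᵀPA = [-0.5127 0.9554]
A−BK = [0.0382 -0.8662; -0.5255 3.9108]
AᵀP(A−BK) = [0.9936 -2.5223; -2.5223 9.1720]
P' = Q + AᵀP(A−BK) = [1.4936 -1.7723; -1.7723 11.4220]
tr(P') = 12.9156


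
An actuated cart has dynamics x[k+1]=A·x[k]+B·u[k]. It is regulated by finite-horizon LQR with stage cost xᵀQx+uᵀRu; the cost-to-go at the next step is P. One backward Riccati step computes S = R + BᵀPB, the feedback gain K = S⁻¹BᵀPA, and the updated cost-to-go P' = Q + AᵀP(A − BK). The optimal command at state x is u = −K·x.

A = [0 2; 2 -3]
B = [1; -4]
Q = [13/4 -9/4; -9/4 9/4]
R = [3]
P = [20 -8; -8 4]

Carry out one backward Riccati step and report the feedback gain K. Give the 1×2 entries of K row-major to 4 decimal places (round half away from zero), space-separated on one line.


BᵀP = [52.0000 -24.0000]
S = R + BᵀPB = [3] + [148.0000] = [151.0000]
BᵀPA = [-48.0000 176.0000]
K = S⁻¹·BᵀPA = [-0.3179 1.1656]
A−BK = [0.3179 0.8344; 0.7285 1.6623]
AᵀP(A−BK) = [0.7417 -0.0530; -0.0530 6.8609]
P' = Q + AᵀP(A−BK) = [3.9917 -2.3030; -2.3030 9.1109]
tr(P') = 13.1026

-0.3179 1.1656


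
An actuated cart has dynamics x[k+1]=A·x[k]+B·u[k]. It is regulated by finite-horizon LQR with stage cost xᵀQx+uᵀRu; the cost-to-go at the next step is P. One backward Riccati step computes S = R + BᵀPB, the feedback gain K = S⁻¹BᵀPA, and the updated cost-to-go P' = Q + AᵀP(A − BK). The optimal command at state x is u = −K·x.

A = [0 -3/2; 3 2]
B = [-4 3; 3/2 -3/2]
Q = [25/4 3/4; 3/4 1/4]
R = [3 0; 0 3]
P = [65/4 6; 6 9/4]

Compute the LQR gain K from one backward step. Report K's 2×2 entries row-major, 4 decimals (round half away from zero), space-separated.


-0.2192 0.1419 0.1379 -0.1089

BᵀP = [-56.0000 -20.6250; 39.7500 14.6250]
S = R + BᵀPB = [3 0; 0 3] + [193.0625 -137.0625; -137.0625 97.3125] = [196.0625 -137.0625; -137.0625 100.3125]
BᵀPA = [-61.8750 42.7500; 43.8750 -30.3750]
K = S⁻¹·BᵀPA = [-0.2192 0.1419; 0.1379 -0.1089]
A−BK = [-1.2904 -0.6056; 3.5356 1.6238]
AᵀP(A−BK) = [0.6376 0.0589; 0.0589 0.1879]
P' = Q + AᵀP(A−BK) = [6.8876 0.8089; 0.8089 0.4379]
tr(P') = 7.3254


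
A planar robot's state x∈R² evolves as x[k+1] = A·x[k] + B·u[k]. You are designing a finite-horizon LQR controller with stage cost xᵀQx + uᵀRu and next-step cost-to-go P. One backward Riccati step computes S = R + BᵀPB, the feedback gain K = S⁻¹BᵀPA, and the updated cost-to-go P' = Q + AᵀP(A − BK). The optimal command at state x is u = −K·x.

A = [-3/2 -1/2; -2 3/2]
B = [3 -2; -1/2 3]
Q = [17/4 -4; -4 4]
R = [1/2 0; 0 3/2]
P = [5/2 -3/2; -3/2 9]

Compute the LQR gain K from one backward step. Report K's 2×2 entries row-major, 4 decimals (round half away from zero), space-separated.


BᵀP = [8.2500 -9.0000; -9.5000 30.0000]
S = R + BᵀPB = [1/2 0; 0 3/2] + [29.2500 -43.5000; -43.5000 109.0000] = [29.7500 -43.5000; -43.5000 110.5000]
BᵀPA = [5.6250 -17.6250; -45.7500 49.7500]
K = S⁻¹·BᵀPA = [-0.9810 0.1552; -0.8002 0.5113]
A−BK = [-0.1575 0.0570; -0.0899 0.0436]
AᵀP(A−BK) = [1.5339 -0.7296; -0.7296 0.4220]
P' = Q + AᵀP(A−BK) = [5.7839 -4.7296; -4.7296 4.4220]
tr(P') = 10.2059

-0.9810 0.1552 -0.8002 0.5113
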